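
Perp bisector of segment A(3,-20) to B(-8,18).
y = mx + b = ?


Midpoint = (-2.5, -1)
Slope of AB = dy/dx = 38/(-11) = -3.4545
Perp slope = -dx/dy = 11/38 = 0.2895
b = My - (perp slope)*Mx = -1 + (-11*(-2.5))/38 = -1 + 0.7237 = -0.2763

y = 0.2895x - 0.2763


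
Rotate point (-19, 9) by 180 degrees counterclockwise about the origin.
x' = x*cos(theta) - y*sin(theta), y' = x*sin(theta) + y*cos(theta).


cos(180) = -1, sin(180) = 0
x' = -19*(-1) - 9*0 = 19
y' = -19*0 + 9*(-1) = -9

(19, -9)


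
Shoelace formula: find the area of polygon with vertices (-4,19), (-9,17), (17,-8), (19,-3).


sum(xi*y_{i+1}) = -4*17 - 9*(-8) + 17*(-3) + 19*19 = 314
sum(yi*x_{i+1}) = 19*(-9) + 17*17 - 8*19 - 3*(-4) = -22
Area = |314 + 22|/2 = 336/2 = 168.0000

168.0000 sq units


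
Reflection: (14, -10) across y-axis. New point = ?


Reflection rule for y-axis: (-x, y)
(14, -10) -> (-14, -10)

(-14, -10)


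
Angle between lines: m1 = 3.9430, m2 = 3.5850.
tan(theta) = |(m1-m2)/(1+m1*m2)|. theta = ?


m1-m2 = 0.358
1+m1*m2 = 15.135655
tan(theta) = |0.358/15.135655| = 0.023653
theta = arctan(|0.358/15.135655|) = 1.3550 degrees (acute angle)

1.3550 degrees


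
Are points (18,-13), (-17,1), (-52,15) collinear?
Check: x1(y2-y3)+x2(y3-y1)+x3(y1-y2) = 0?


18*(1-15) - 17*(15+ 13) - 52*(-13-1)
= -252 - 476 + 728 = 0

Yes, collinear (determinant = 0)


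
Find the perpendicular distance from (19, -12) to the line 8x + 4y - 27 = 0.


|8*19 + 4*(-12) - 27| = |77| = 77
sqrt(64 + 16) = sqrt(80) = 8.9443
d = 77/sqrt(80) = 8.6089

8.6089


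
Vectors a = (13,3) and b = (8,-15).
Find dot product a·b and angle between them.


a·b = 13*8 + 3*(-15) = 104 - 45 = 59
|a| = sqrt(169+9) = 13.3417
|b| = sqrt(64+225) = 17.0000
cos(theta) = 59/(sqrt(178)*sqrt(289)) = 59/sqrt(51442) = 0.260132
theta = arccos(59/sqrt(51442)) = 74.9221 degrees

a·b = 59, theta = 74.9221 deg


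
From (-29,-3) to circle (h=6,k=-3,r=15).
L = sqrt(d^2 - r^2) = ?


d = sqrt((-29-6)^2 + (-3+ 3)^2) = sqrt(1225+0) = 35.0000
L = sqrt(1225.0000 - 225) = sqrt(1000.0000) = 31.6228

31.6228


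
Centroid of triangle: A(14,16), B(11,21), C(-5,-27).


Gx = (14+11- 5)/3 = 20/3 = 6.6667
Gy = (16+21- 27)/3 = 10/3 = 3.3333

G = (6.6667, 3.3333)


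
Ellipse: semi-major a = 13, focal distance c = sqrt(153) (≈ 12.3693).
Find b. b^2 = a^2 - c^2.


b^2 = 13^2 - (sqrt(153))^2 = 169 - 153 = 16
b = sqrt(16) = 4

b = 4


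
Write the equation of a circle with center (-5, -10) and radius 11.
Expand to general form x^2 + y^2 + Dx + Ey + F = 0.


(x+ 5)^2 + (y+ 10)^2 = 11^2
D = -2h = 10, E = -2k = 20
F = h^2+k^2-r^2 = 25+100-121 = 4

x^2 + y^2 + 10x + 20y + 4 = 0


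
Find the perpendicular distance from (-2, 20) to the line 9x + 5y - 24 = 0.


|9*(-2) + 5*20 - 24| = |58| = 58
sqrt(81 + 25) = sqrt(106) = 10.2956
d = 58/sqrt(106) = 5.6335

5.6335


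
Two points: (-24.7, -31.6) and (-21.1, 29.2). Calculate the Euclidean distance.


dx = -21.1 + 24.7 = 3.6
dy = 29.2 + 31.6 = 60.8
d = sqrt(12.96 + 3696.64) = sqrt(3709.6) = 60.9065

60.9065


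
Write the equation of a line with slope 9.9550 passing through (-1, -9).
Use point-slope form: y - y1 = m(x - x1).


y + 9 = 9.9550(x + 1)
y = 9.9550x - 9 - 9.9550*(-1)
y = 9.9550x + 0.9550

y = 9.9550x + 0.9550


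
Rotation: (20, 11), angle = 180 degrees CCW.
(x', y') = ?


cos(180) = -1, sin(180) = 0
x' = 20*(-1) - 11*0 = -20
y' = 20*0 + 11*(-1) = -11

(-20, -11)


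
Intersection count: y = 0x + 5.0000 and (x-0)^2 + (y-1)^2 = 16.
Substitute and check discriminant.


Substitute y = 0x + 5.0000: (x-0)^2 + (0x+5.0000-1)^2 = 16
Expand to Ax^2 + Bx + C = 0, where b-k = 4
A = 1+m^2 = 1
B = 2(m(b-k) - h) = 2(0*4 - 0) = 0
C = h^2 + (b-k)^2 - r^2 = 0 + 16 - 16 = 0
disc = B^2-4AC = 0 - 0 = 0
disc = 0

1 intersection point (tangent)


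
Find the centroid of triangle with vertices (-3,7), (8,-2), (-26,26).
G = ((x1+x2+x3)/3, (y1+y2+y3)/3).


Gx = (-3+8- 26)/3 = -21/3 = -7.0000
Gy = (7- 2+26)/3 = 31/3 = 10.3333

G = (-7.0000, 10.3333)


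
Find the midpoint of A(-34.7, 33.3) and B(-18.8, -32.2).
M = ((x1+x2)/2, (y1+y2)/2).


Mx = (-34.7 - 18.8)/2 = -53.5/2 = -26.7500
My = (33.3 - 32.2)/2 = 1.1/2 = 0.5500

(-26.7500, 0.5500)


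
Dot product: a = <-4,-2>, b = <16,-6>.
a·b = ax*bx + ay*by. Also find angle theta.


a·b = -4*16 - 2*(-6) = -64 + 12 = -52
|a| = sqrt(16+4) = 4.4721
|b| = sqrt(256+36) = 17.0880
cos(theta) = -52/(sqrt(20)*sqrt(292)) = -52/sqrt(5840) = -0.680451
theta = arccos(-52/sqrt(5840)) = 132.8789 degrees

a·b = -52, theta = 132.8789 deg


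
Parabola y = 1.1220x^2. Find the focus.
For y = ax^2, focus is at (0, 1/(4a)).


a = 1.1220
4a = 4.4880
focus = (0, 1/4.4880) = (0, 0.2228)

Focus = (0, 0.2228)


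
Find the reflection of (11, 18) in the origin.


Reflection rule for origin: (-x, -y)
(11, 18) -> (-11, -18)

(-11, -18)


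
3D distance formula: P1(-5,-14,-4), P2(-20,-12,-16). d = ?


dx=-15, dy=2, dz=-12
d = sqrt(225+4+144) = sqrt(373) = 19.3132

19.3132


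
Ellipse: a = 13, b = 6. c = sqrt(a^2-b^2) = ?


c^2 = 13^2 - 6^2 = 169 - 36 = 133
c = sqrt(133) = 11.5326

c = 11.5326


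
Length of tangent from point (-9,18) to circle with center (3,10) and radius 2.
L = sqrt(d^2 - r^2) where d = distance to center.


d = sqrt((-9-3)^2 + (18-10)^2) = sqrt(144+64) = 14.4222
L = sqrt(208.0000 - 4) = sqrt(204.0000) = 14.2829

14.2829


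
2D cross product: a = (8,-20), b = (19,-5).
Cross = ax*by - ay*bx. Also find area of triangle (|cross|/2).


cross = 8*(-5) + 20*19 = -40 + 380 = 340
Triangle area = |340|/2 = 340/2 = 170.0000

cross = 340, triangle area = 170.0000


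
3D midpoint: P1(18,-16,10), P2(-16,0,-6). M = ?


Mx = (18- 16)/2 = 1.0000
My = (-16+0)/2 = -8.0000
Mz = (10- 6)/2 = 2.0000

M = (1.0000, -8.0000, 2.0000)


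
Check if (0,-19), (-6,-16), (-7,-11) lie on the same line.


0*(-16+ 11) - 6*(-11+ 19) - 7*(-19+ 16)
= 0 - 48 + 21 = -27

No, not collinear (determinant = -27)


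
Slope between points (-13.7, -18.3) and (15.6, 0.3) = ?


dy = 0.3 + 18.3 = 18.6
dx = 15.6 + 13.7 = 29.3
m = 18.6/29.3 = 0.6348

m = 0.6348


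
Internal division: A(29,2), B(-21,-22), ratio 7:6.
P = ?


Px = (7*(-21) + 6*29)/13 = 27/13 = 2.0769
Py = (7*(-22) + 6*2)/13 = -142/13 = -10.9231

P = (2.0769, -10.9231)


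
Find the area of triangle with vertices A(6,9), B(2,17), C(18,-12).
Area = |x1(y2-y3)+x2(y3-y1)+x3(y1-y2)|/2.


6*(17+ 12) = 174
2*(-12-9) = -42
18*(9-17) = -144
sum = -12
Area = |-12|/2 = 6.0000

6.0000 sq units


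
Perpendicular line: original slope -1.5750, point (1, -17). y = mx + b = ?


Perpendicular slope = -1/m1 = -1/(-1.5750) = 0.6349
b2 = y0 - m2*x0 = -17 + 1/(-1.5750) = -17 - 0.6349 = -17.6349

y = 0.6349x - 17.6349


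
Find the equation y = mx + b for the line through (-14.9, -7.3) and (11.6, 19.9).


m = (27.2)/(26.5) = 1.0264
b = y1 - m*x1 = -7.3 - (27.2*(-14.9))/(26.5) = -7.3 + 15.2936 = 7.9936

y = 1.0264x + 7.9936


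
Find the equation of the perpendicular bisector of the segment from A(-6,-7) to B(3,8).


Midpoint = (-1.5, 0.5)
Slope of AB = dy/dx = 15/9 = 1.6667
Perp slope = -dx/dy = -9/15 = -0.6000
b = My - (perp slope)*Mx = 0.5 + (9*(-1.5))/15 = 0.5 - 0.9000 = -0.4000

y = -0.6000x - 0.4000


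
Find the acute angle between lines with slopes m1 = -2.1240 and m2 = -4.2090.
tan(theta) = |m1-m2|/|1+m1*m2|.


m1-m2 = 2.085
1+m1*m2 = 9.939916
tan(theta) = |2.085/9.939916| = 0.209760
theta = arctan(|2.085/9.939916|) = 11.8466 degrees (acute angle)

11.8466 degrees


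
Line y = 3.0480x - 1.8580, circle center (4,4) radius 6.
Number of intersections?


Substitute y = 3.0480x - 1.8580: (x-4)^2 + (3.0480x- 1.8580-4)^2 = 36
Expand to Ax^2 + Bx + C = 0, where b-k = -5.858
A = 1+m^2 = 10.290304
B = 2(m(b-k) - h) = 2(3.0480*(-5.858) - 4) = -43.710368
C = h^2 + (b-k)^2 - r^2 = 16 + 34.316164 - 36 = 14.316164
disc = B^2-4AC = 1910.5963 - 589.2707 = 1321.3256
disc > 0

2 intersection points


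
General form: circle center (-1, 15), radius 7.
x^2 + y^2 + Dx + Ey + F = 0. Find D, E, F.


(x+ 1)^2 + (y-15)^2 = 7^2
D = -2h = 2, E = -2k = -30
F = h^2+k^2-r^2 = 1+225-49 = 177

D = 2, E = -30, F = 177


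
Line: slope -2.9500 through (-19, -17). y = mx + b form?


y + 17 = -2.9500(x + 19)
y = -2.9500x - 17 + 2.9500*(-19)
y = -2.9500x - 73.0500

y = -2.9500x - 73.0500


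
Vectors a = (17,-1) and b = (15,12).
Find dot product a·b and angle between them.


a·b = 17*15 - 1*12 = 255 - 12 = 243
|a| = sqrt(289+1) = 17.0294
|b| = sqrt(225+144) = 19.2094
cos(theta) = 243/(sqrt(290)*sqrt(369)) = 243/sqrt(107010) = 0.742838
theta = arccos(243/sqrt(107010)) = 42.0263 degrees

a·b = 243, theta = 42.0263 deg


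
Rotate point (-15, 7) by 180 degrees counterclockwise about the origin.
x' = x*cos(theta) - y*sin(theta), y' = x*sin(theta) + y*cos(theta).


cos(180) = -1, sin(180) = 0
x' = -15*(-1) - 7*0 = 15
y' = -15*0 + 7*(-1) = -7

(15, -7)


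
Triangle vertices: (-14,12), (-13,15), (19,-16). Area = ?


-14*(15+ 16) = -434
-13*(-16-12) = 364
19*(12-15) = -57
sum = -127
Area = |-127|/2 = 63.5000

63.5000 sq units


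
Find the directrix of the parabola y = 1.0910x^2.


a = 1.0910
1/(4a) = 0.2291
directrix: y = -0.2291 = -0.2291

y = -0.2291


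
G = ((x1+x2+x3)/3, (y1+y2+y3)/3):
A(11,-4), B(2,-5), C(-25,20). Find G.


Gx = (11+2- 25)/3 = -12/3 = -4.0000
Gy = (-4- 5+20)/3 = 11/3 = 3.6667

G = (-4.0000, 3.6667)


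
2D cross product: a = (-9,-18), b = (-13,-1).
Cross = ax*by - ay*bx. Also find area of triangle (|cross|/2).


cross = -9*(-1) + 18*(-13) = 9 - 234 = -225
Triangle area = |-225|/2 = 225/2 = 112.5000

cross = -225, triangle area = 112.5000


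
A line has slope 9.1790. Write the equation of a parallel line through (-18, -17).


Parallel lines have equal slopes.
m2 = 9.1790
b2 = -17 - 9.1790*(-18) = 148.2220

y = 9.1790x + 148.2220


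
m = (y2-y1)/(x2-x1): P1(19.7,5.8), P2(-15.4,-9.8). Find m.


dy = -9.8 - 5.8 = -15.6
dx = -15.4 - 19.7 = -35.1
m = -15.6/(-35.1) = 0.4444

m = 0.4444


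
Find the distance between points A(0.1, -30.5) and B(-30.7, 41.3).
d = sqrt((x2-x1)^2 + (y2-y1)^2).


dx = -30.7 - 0.1 = -30.8
dy = 41.3 + 30.5 = 71.8
d = sqrt(948.64 + 5155.24) = sqrt(6103.88) = 78.1273

78.1273


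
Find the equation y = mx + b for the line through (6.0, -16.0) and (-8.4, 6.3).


m = (22.3)/(-14.4) = -1.5486
b = y1 - m*x1 = -16.0 - (22.3*6.0)/(-14.4) = -16.0 + 9.2917 = -6.7083

y = -1.5486x - 6.7083


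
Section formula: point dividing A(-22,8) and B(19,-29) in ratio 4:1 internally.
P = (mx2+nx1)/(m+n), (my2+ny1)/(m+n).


Px = (4*19 + 1*(-22))/5 = 54/5 = 10.8000
Py = (4*(-29) + 1*8)/5 = -108/5 = -21.6000

P = (10.8000, -21.6000)


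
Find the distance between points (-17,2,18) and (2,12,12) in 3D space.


dx=19, dy=10, dz=-6
d = sqrt(361+100+36) = sqrt(497) = 22.2935

22.2935


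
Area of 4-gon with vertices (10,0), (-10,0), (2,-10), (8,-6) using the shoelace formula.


sum(xi*y_{i+1}) = 10*0 - 10*(-10) + 2*(-6) + 8*0 = 88
sum(yi*x_{i+1}) = 0*(-10) + 0*2 - 10*8 - 6*10 = -140
Area = |88 + 140|/2 = 228/2 = 114.0000

114.0000 sq units


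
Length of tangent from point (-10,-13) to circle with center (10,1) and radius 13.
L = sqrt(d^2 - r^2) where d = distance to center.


d = sqrt((-10-10)^2 + (-13-1)^2) = sqrt(400+196) = 24.4131
L = sqrt(596.0000 - 169) = sqrt(427.0000) = 20.6640

20.6640


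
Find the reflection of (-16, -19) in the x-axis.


Reflection rule for x-axis: (x, -y)
(-16, -19) -> (-16, 19)

(-16, 19)


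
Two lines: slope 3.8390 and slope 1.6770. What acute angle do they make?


m1-m2 = 2.162
1+m1*m2 = 7.438003
tan(theta) = |2.162/7.438003| = 0.290669
theta = arctan(|2.162/7.438003|) = 16.2075 degrees (acute angle)

16.2075 degrees


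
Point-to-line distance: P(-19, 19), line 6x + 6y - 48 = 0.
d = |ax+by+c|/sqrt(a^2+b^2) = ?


|6*(-19) + 6*19 - 48| = |-48| = 48
sqrt(36 + 36) = sqrt(72) = 8.4853
d = 48/sqrt(72) = 5.6569

5.6569


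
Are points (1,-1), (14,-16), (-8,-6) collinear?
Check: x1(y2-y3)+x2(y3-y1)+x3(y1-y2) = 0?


1*(-16+ 6) + 14*(-6+ 1) - 8*(-1+ 16)
= -10 - 70 - 120 = -200

No, not collinear (determinant = -200)


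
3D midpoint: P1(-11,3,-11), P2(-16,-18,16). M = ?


Mx = (-11- 16)/2 = -13.5000
My = (3- 18)/2 = -7.5000
Mz = (-11+16)/2 = 2.5000

M = (-13.5000, -7.5000, 2.5000)


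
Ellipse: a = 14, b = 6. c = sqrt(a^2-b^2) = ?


c^2 = 14^2 - 6^2 = 196 - 36 = 160
c = sqrt(160) = 12.6491

c = 12.6491


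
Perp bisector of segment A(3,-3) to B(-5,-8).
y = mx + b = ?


Midpoint = (-1, -5.5)
Slope of AB = dy/dx = -5/(-8) = 0.6250
Perp slope = -dx/dy = -8/5 = -1.6000
b = My - (perp slope)*Mx = -5.5 + (-8*(-1))/(-5) = -5.5 - 1.6000 = -7.1000

y = -1.6000x - 7.1000


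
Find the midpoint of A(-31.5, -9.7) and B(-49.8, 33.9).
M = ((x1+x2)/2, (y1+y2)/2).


Mx = (-31.5 - 49.8)/2 = -81.3/2 = -40.6500
My = (-9.7 + 33.9)/2 = 24.2/2 = 12.1000

(-40.6500, 12.1000)


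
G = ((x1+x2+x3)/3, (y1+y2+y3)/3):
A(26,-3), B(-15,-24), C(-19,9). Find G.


Gx = (26- 15- 19)/3 = -8/3 = -2.6667
Gy = (-3- 24+9)/3 = -18/3 = -6.0000

G = (-2.6667, -6.0000)


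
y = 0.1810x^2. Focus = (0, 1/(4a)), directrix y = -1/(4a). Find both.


a = 0.1810
1/(4a) = 1.3812
Focus = (0, 1.3812)
Directrix: y = -1.3812

Focus = (0, 1.3812), Directrix: y = -1.3812


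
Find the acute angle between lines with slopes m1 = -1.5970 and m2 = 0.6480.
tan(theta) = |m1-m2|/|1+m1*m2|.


m1-m2 = -2.245
1+m1*m2 = -0.034856
tan(theta) = |-2.245/(-0.034856)| = 64.407849
theta = arctan(|-2.245/(-0.034856)|) = 89.1105 degrees (acute angle)

89.1105 degrees


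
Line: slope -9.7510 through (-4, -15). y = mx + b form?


y + 15 = -9.7510(x + 4)
y = -9.7510x - 15 + 9.7510*(-4)
y = -9.7510x - 54.0040

y = -9.7510x - 54.0040


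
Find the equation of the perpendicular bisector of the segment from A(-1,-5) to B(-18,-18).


Midpoint = (-9.5, -11.5)
Slope of AB = dy/dx = -13/(-17) = 0.7647
Perp slope = -dx/dy = -17/13 = -1.3077
b = My - (perp slope)*Mx = -11.5 + (-17*(-9.5))/(-13) = -11.5 - 12.4231 = -23.9231

y = -1.3077x - 23.9231


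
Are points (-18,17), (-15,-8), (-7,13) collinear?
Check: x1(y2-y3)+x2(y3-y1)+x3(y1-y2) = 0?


-18*(-8-13) - 15*(13-17) - 7*(17+ 8)
= 378 + 60 - 175 = 263

No, not collinear (determinant = 263)


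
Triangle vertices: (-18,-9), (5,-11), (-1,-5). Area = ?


-18*(-11+ 5) = 108
5*(-5+ 9) = 20
-1*(-9+ 11) = -2
sum = 126
Area = |126|/2 = 63.0000

63.0000 sq units


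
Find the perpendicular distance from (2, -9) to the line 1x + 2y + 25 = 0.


|1*2 + 2*(-9) + 25| = |9| = 9
sqrt(1 + 4) = sqrt(5) = 2.2361
d = 9/sqrt(5) = 4.0249

4.0249


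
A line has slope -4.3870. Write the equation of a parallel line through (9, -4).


Parallel lines have equal slopes.
m2 = -4.3870
b2 = -4 + 4.3870*9 = 35.4830

y = -4.3870x + 35.4830


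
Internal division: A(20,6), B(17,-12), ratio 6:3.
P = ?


Px = (6*17 + 3*20)/9 = 162/9 = 18.0000
Py = (6*(-12) + 3*6)/9 = -54/9 = -6.0000

P = (18.0000, -6.0000)


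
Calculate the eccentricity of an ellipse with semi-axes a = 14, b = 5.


c = sqrt(196-25) = sqrt(171) = 13.0767
e = c/a = sqrt(171)/14 = 0.9340

e = 0.9340


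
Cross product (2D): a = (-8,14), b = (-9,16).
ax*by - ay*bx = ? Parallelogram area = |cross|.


cross = -8*16 - 14*(-9) = -128 + 126 = -2
Parallelogram area = |-2| = 2

cross = -2, parallelogram area = 2


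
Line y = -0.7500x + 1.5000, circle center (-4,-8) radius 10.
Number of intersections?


Substitute y = -0.7500x + 1.5000: (x+ 4)^2 + (-0.7500x+1.5000+ 8)^2 = 100
Expand to Ax^2 + Bx + C = 0, where b-k = 9.5
A = 1+m^2 = 1.5625
B = 2(m(b-k) - h) = 2(-0.7500*9.5 + 4) = -6.25
C = h^2 + (b-k)^2 - r^2 = 16 + 90.25 - 100 = 6.25
disc = B^2-4AC = 39.0625 - 39.0625 = 0
disc = 0

1 intersection point (tangent)


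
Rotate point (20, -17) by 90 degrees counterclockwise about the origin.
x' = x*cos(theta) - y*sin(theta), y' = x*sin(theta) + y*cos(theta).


cos(90) = 0, sin(90) = 1
x' = 20*0 + 17*1 = 17
y' = 20*1 - 17*0 = 20

(17, 20)


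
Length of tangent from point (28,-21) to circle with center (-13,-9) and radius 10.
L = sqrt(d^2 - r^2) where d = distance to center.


d = sqrt((28+ 13)^2 + (-21+ 9)^2) = sqrt(1681+144) = 42.7200
L = sqrt(1825.0000 - 100) = sqrt(1725.0000) = 41.5331

41.5331


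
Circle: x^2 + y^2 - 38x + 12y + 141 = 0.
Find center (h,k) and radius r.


h = -D/2 = 38/2 = 19
k = -E/2 = -12/2 = -6
r^2 = h^2 + k^2 - F = 361 + 36 - 141 = 256
r = 16

Center (19, -6), radius = 16


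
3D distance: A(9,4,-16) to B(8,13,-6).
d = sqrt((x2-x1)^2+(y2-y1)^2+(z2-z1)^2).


dx=-1, dy=9, dz=10
d = sqrt(1+81+100) = sqrt(182) = 13.4907

13.4907


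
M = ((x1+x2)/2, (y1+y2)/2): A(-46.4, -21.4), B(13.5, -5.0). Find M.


Mx = (-46.4 + 13.5)/2 = -32.9/2 = -16.4500
My = (-21.4 - 5.0)/2 = -26.4/2 = -13.2000

(-16.4500, -13.2000)


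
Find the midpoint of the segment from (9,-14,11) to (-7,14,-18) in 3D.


Mx = (9- 7)/2 = 1.0000
My = (-14+14)/2 = 0
Mz = (11- 18)/2 = -3.5000

M = (1.0000, 0, -3.5000)


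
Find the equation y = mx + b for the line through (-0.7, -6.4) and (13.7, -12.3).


m = (-5.9)/(14.4) = -0.4097
b = y1 - m*x1 = -6.4 - (-5.9*(-0.7))/(14.4) = -6.4 - 0.2868 = -6.6868

y = -0.4097x - 6.6868


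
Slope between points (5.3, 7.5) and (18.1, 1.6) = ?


dy = 1.6 - 7.5 = -5.9
dx = 18.1 - 5.3 = 12.8
m = -5.9/12.8 = -0.4609

m = -0.4609


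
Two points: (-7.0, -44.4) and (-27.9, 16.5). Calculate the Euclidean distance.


dx = -27.9 + 7.0 = -20.9
dy = 16.5 + 44.4 = 60.9
d = sqrt(436.81 + 3708.81) = sqrt(4145.62) = 64.3865

64.3865


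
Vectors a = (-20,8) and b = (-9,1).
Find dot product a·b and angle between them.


a·b = -20*(-9) + 8*1 = 180 + 8 = 188
|a| = sqrt(400+64) = 21.5407
|b| = sqrt(81+1) = 9.0554
cos(theta) = 188/(sqrt(464)*sqrt(82)) = 188/sqrt(38048) = 0.963811
theta = arccos(188/sqrt(38048)) = 15.4612 degrees

a·b = 188, theta = 15.4612 deg


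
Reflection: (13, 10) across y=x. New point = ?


Reflection rule for y=x: (y, x)
(13, 10) -> (10, 13)

(10, 13)


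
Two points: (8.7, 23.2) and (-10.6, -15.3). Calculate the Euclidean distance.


dx = -10.6 - 8.7 = -19.3
dy = -15.3 - 23.2 = -38.5
d = sqrt(372.49 + 1482.25) = sqrt(1854.74) = 43.0667

43.0667


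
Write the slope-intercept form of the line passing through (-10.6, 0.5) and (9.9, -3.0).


m = (-3.5)/(20.5) = -0.1707
b = y1 - m*x1 = 0.5 - (-3.5*(-10.6))/(20.5) = 0.5 - 1.8098 = -1.3098

y = -0.1707x - 1.3098


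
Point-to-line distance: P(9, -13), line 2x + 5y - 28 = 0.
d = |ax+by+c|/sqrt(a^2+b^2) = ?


|2*9 + 5*(-13) - 28| = |-75| = 75
sqrt(4 + 25) = sqrt(29) = 5.3852
d = 75/sqrt(29) = 13.9272

13.9272


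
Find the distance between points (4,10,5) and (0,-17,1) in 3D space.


dx=-4, dy=-27, dz=-4
d = sqrt(16+729+16) = sqrt(761) = 27.5862

27.5862


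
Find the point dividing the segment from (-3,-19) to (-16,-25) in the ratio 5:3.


Px = (5*(-16) + 3*(-3))/8 = -89/8 = -11.1250
Py = (5*(-25) + 3*(-19))/8 = -182/8 = -22.7500

P = (-11.1250, -22.7500)


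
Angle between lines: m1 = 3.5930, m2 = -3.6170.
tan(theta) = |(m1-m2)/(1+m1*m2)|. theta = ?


m1-m2 = 7.21
1+m1*m2 = -11.995881
tan(theta) = |7.21/(-11.995881)| = 0.601040
theta = arctan(|7.21/(-11.995881)|) = 31.0075 degrees (acute angle)

31.0075 degrees


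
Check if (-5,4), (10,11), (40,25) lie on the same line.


-5*(11-25) + 10*(25-4) + 40*(4-11)
= 70 + 210 - 280 = 0

Yes, collinear (determinant = 0)


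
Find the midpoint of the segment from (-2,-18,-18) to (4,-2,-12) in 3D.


Mx = (-2+4)/2 = 1.0000
My = (-18- 2)/2 = -10.0000
Mz = (-18- 12)/2 = -15.0000

M = (1.0000, -10.0000, -15.0000)


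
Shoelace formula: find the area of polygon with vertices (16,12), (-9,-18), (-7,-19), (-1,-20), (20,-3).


sum(xi*y_{i+1}) = 16*(-18) - 9*(-19) - 7*(-20) - 1*(-3) + 20*12 = 266
sum(yi*x_{i+1}) = 12*(-9) - 18*(-7) - 19*(-1) - 20*20 - 3*16 = -411
Area = |266 + 411|/2 = 677/2 = 338.5000

338.5000 sq units


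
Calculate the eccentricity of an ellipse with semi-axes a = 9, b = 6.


c = sqrt(81-36) = sqrt(45) = 6.7082
e = c/a = sqrt(45)/9 = 0.7454

e = 0.7454


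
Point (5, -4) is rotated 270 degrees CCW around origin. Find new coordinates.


cos(270) = 0, sin(270) = -1
x' = 5*0 + 4*(-1) = -4
y' = 5*(-1) - 4*0 = -5

(-4, -5)


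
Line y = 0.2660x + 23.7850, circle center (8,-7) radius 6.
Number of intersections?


Substitute y = 0.2660x + 23.7850: (x-8)^2 + (0.2660x+23.7850+ 7)^2 = 36
Expand to Ax^2 + Bx + C = 0, where b-k = 30.785
A = 1+m^2 = 1.070756
B = 2(m(b-k) - h) = 2(0.2660*30.785 - 8) = 0.37762
C = h^2 + (b-k)^2 - r^2 = 64 + 947.716225 - 36 = 975.716225
disc = B^2-4AC = 0.1426 - 4179.0160 = -4178.8734
disc < 0

0 intersection points


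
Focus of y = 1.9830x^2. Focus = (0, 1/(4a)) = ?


a = 1.9830
4a = 7.9320
focus = (0, 1/7.9320) = (0, 0.1261)

Focus = (0, 0.1261)


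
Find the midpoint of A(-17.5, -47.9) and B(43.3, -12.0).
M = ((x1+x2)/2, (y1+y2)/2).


Mx = (-17.5 + 43.3)/2 = 25.8/2 = 12.9000
My = (-47.9 - 12.0)/2 = -59.9/2 = -29.9500

(12.9000, -29.9500)


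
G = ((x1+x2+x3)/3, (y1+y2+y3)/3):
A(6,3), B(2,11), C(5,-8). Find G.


Gx = (6+2+5)/3 = 13/3 = 4.3333
Gy = (3+11- 8)/3 = 6/3 = 2.0000

G = (4.3333, 2.0000)


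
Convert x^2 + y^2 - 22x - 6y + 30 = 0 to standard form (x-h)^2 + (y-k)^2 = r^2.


h = -D/2 = 22/2 = 11
k = -E/2 = 6/2 = 3
r^2 = h^2 + k^2 - F = 121 + 9 - 30 = 100
r = 10

Center (11, 3), radius = 10


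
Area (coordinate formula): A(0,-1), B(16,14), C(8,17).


0*(14-17) = 0
16*(17+ 1) = 288
8*(-1-14) = -120
sum = 168
Area = |168|/2 = 84.0000

84.0000 sq units


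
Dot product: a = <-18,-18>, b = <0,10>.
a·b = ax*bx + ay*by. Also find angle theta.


a·b = -18*0 - 18*10 = 0 - 180 = -180
|a| = sqrt(324+324) = 25.4558
|b| = sqrt(0+100) = 10.0000
cos(theta) = -180/(sqrt(648)*sqrt(100)) = -180/sqrt(64800) = -0.707107
theta = arccos(-180/sqrt(64800)) = 135.0000 degrees

a·b = -180, theta = 135.0000 deg


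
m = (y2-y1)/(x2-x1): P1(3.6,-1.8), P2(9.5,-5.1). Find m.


dy = -5.1 + 1.8 = -3.3
dx = 9.5 - 3.6 = 5.9
m = -3.3/5.9 = -0.5593

m = -0.5593


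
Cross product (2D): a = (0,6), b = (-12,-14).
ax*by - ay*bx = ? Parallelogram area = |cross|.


cross = 0*(-14) - 6*(-12) = 0 + 72 = 72
Parallelogram area = |72| = 72

cross = 72, parallelogram area = 72


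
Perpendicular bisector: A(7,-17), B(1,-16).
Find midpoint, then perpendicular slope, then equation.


Midpoint = (4, -16.5)
Slope of AB = dy/dx = 1/(-6) = -0.1667
Perp slope = -dx/dy = 6/1 = 6.0000
b = My - (perp slope)*Mx = -16.5 + (-6*4)/1 = -16.5 - 24.0000 = -40.5000

y = 6.0000x - 40.5000


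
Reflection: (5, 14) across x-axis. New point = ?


Reflection rule for x-axis: (x, -y)
(5, 14) -> (5, -14)

(5, -14)


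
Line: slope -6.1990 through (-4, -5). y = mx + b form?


y + 5 = -6.1990(x + 4)
y = -6.1990x - 5 + 6.1990*(-4)
y = -6.1990x - 29.7960

y = -6.1990x - 29.7960


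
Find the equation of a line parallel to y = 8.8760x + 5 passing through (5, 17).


Parallel lines have equal slopes.
m2 = 8.8760
b2 = 17 - 8.8760*5 = -27.3800

y = 8.8760x - 27.3800


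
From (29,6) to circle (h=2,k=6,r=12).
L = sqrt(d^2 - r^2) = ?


d = sqrt((29-2)^2 + (6-6)^2) = sqrt(729+0) = 27.0000
L = sqrt(729.0000 - 144) = sqrt(585.0000) = 24.1868

24.1868


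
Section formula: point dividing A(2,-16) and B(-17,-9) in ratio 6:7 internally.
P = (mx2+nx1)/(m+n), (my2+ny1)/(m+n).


Px = (6*(-17) + 7*2)/13 = -88/13 = -6.7692
Py = (6*(-9) + 7*(-16))/13 = -166/13 = -12.7692

P = (-6.7692, -12.7692)


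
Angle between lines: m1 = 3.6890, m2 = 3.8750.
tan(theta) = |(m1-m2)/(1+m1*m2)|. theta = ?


m1-m2 = -0.186
1+m1*m2 = 15.294875
tan(theta) = |-0.186/15.294875| = 0.012161
theta = arctan(|-0.186/15.294875|) = 0.6967 degrees (acute angle)

0.6967 degrees


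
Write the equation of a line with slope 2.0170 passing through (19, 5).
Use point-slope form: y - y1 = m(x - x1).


y - 5 = 2.0170(x - 19)
y = 2.0170x + 5 - 2.0170*19
y = 2.0170x - 33.3230

y = 2.0170x - 33.3230


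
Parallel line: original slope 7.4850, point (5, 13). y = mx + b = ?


Parallel lines have equal slopes.
m2 = 7.4850
b2 = 13 - 7.4850*5 = -24.4250

y = 7.4850x - 24.4250


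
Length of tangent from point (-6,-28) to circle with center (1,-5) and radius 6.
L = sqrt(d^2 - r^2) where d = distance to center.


d = sqrt((-6-1)^2 + (-28+ 5)^2) = sqrt(49+529) = 24.0416
L = sqrt(578.0000 - 36) = sqrt(542.0000) = 23.2809

23.2809


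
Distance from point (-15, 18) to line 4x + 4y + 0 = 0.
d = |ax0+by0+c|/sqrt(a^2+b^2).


|4*(-15) + 4*18 + 0| = |12| = 12
sqrt(16 + 16) = sqrt(32) = 5.6569
d = 12/sqrt(32) = 2.1213

2.1213


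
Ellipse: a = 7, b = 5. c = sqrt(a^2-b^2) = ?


c^2 = 7^2 - 5^2 = 49 - 25 = 24
c = sqrt(24) = 4.8990

c = 4.8990


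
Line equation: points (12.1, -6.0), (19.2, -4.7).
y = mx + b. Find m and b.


m = (1.3)/(7.1) = 0.1831
b = y1 - m*x1 = -6.0 - (1.3*12.1)/(7.1) = -6.0 - 2.2155 = -8.2155

y = 0.1831x - 8.2155


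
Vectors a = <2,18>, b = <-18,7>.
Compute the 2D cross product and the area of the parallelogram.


cross = 2*7 - 18*(-18) = 14 + 324 = 338
Parallelogram area = |338| = 338

cross = 338, parallelogram area = 338


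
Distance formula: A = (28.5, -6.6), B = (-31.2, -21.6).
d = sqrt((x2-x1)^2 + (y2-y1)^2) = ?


dx = -31.2 - 28.5 = -59.7
dy = -21.6 + 6.6 = -15
d = sqrt(3564.09 + 225) = sqrt(3789.09) = 61.5556

61.5556


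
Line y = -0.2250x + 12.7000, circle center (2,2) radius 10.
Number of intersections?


Substitute y = -0.2250x + 12.7000: (x-2)^2 + (-0.2250x+12.7000-2)^2 = 100
Expand to Ax^2 + Bx + C = 0, where b-k = 10.7
A = 1+m^2 = 1.050625
B = 2(m(b-k) - h) = 2(-0.2250*10.7 - 2) = -8.815
C = h^2 + (b-k)^2 - r^2 = 4 + 114.49 - 100 = 18.49
disc = B^2-4AC = 77.7042 - 77.7042 = 0
disc = 0

1 intersection point (tangent)


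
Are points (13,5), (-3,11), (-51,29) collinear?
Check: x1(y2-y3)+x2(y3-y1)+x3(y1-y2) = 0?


13*(11-29) - 3*(29-5) - 51*(5-11)
= -234 - 72 + 306 = 0

Yes, collinear (determinant = 0)


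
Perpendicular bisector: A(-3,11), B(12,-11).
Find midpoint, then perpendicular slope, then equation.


Midpoint = (4.5, 0)
Slope of AB = dy/dx = -22/15 = -1.4667
Perp slope = -dx/dy = 15/22 = 0.6818
b = My - (perp slope)*Mx = 0 + (15*4.5)/(-22) = 0 - 3.0682 = -3.0682

y = 0.6818x - 3.0682


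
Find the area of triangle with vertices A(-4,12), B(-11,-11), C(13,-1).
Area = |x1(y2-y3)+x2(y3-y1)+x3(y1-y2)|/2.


-4*(-11+ 1) = 40
-11*(-1-12) = 143
13*(12+ 11) = 299
sum = 482
Area = |482|/2 = 241.0000

241.0000 sq units


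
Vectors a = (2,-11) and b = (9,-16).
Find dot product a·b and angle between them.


a·b = 2*9 - 11*(-16) = 18 + 176 = 194
|a| = sqrt(4+121) = 11.1803
|b| = sqrt(81+256) = 18.3576
cos(theta) = 194/(sqrt(125)*sqrt(337)) = 194/sqrt(42125) = 0.945218
theta = arccos(194/sqrt(42125)) = 19.0529 degrees

a·b = 194, theta = 19.0529 deg


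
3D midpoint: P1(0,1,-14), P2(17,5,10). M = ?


Mx = (0+17)/2 = 8.5000
My = (1+5)/2 = 3.0000
Mz = (-14+10)/2 = -2.0000

M = (8.5000, 3.0000, -2.0000)


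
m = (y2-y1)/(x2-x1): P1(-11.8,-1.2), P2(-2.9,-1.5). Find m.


dy = -1.5 + 1.2 = -0.3
dx = -2.9 + 11.8 = 8.9
m = -0.3/8.9 = -0.0337

m = -0.0337


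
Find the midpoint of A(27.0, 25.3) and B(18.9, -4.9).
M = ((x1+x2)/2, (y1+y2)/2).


Mx = (27.0 + 18.9)/2 = 45.9/2 = 22.9500
My = (25.3 - 4.9)/2 = 20.4/2 = 10.2000

(22.9500, 10.2000)


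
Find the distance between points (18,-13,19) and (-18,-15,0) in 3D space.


dx=-36, dy=-2, dz=-19
d = sqrt(1296+4+361) = sqrt(1661) = 40.7554

40.7554


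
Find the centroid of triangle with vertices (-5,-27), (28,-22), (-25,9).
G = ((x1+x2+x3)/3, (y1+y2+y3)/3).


Gx = (-5+28- 25)/3 = -2/3 = -0.6667
Gy = (-27- 22+9)/3 = -40/3 = -13.3333

G = (-0.6667, -13.3333)


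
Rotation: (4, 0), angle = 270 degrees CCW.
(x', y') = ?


cos(270) = 0, sin(270) = -1
x' = 4*0 - 0*(-1) = 0
y' = 4*(-1) + 0*0 = -4

(0, -4)


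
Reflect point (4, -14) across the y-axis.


Reflection rule for y-axis: (-x, y)
(4, -14) -> (-4, -14)

(-4, -14)


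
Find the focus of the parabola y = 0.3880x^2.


a = 0.3880
4a = 1.5520
focus = (0, 1/1.5520) = (0, 0.6443)

Focus = (0, 0.6443)


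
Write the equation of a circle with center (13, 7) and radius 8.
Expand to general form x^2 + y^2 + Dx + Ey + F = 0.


(x-13)^2 + (y-7)^2 = 8^2
D = -2h = -26, E = -2k = -14
F = h^2+k^2-r^2 = 169+49-64 = 154

x^2 + y^2 - 26x - 14y + 154 = 0


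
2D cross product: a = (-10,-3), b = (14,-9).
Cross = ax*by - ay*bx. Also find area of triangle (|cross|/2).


cross = -10*(-9) + 3*14 = 90 + 42 = 132
Triangle area = |132|/2 = 132/2 = 66.0000

cross = 132, triangle area = 66.0000


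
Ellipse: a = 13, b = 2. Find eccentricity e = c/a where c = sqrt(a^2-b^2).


c = sqrt(169-4) = sqrt(165) = 12.8452
e = c/a = sqrt(165)/13 = 0.9881

e = 0.9881


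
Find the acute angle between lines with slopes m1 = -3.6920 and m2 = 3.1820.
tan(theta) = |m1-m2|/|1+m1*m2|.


m1-m2 = -6.874
1+m1*m2 = -10.747944
tan(theta) = |-6.874/(-10.747944)| = 0.639564
theta = arctan(|-6.874/(-10.747944)|) = 32.6015 degrees (acute angle)

32.6015 degrees


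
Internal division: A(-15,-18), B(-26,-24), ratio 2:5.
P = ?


Px = (2*(-26) + 5*(-15))/7 = -127/7 = -18.1429
Py = (2*(-24) + 5*(-18))/7 = -138/7 = -19.7143

P = (-18.1429, -19.7143)


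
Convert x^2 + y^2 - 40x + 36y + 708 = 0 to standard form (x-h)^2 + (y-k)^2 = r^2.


h = -D/2 = 40/2 = 20
k = -E/2 = -36/2 = -18
r^2 = h^2 + k^2 - F = 400 + 324 - 708 = 16
r = 4

Center (20, -18), radius = 4


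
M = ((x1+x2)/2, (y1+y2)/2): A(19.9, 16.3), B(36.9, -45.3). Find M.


Mx = (19.9 + 36.9)/2 = 56.8/2 = 28.4000
My = (16.3 - 45.3)/2 = -29/2 = -14.5000

(28.4000, -14.5000)


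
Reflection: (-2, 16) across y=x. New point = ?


Reflection rule for y=x: (y, x)
(-2, 16) -> (16, -2)

(16, -2)


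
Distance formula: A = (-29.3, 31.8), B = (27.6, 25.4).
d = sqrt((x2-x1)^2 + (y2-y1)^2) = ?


dx = 27.6 + 29.3 = 56.9
dy = 25.4 - 31.8 = -6.4
d = sqrt(3237.61 + 40.96) = sqrt(3278.57) = 57.2588

57.2588


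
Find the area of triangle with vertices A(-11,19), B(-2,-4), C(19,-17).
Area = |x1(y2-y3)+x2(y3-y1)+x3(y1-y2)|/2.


-11*(-4+ 17) = -143
-2*(-17-19) = 72
19*(19+ 4) = 437
sum = 366
Area = |366|/2 = 183.0000

183.0000 sq units


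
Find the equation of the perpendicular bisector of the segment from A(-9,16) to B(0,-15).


Midpoint = (-4.5, 0.5)
Slope of AB = dy/dx = -31/9 = -3.4444
Perp slope = -dx/dy = 9/31 = 0.2903
b = My - (perp slope)*Mx = 0.5 + (9*(-4.5))/(-31) = 0.5 + 1.3065 = 1.8065

y = 0.2903x + 1.8065


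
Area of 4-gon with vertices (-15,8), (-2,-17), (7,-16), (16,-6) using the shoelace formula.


sum(xi*y_{i+1}) = -15*(-17) - 2*(-16) + 7*(-6) + 16*8 = 373
sum(yi*x_{i+1}) = 8*(-2) - 17*7 - 16*16 - 6*(-15) = -301
Area = |373 + 301|/2 = 674/2 = 337.0000

337.0000 sq units


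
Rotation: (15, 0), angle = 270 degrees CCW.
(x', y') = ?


cos(270) = 0, sin(270) = -1
x' = 15*0 - 0*(-1) = 0
y' = 15*(-1) + 0*0 = -15

(0, -15)


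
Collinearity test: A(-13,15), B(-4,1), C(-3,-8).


-13*(1+ 8) - 4*(-8-15) - 3*(15-1)
= -117 + 92 - 42 = -67

No, not collinear (determinant = -67)


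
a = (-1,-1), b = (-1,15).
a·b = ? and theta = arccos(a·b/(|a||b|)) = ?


a·b = -1*(-1) - 1*15 = 1 - 15 = -14
|a| = sqrt(1+1) = 1.4142
|b| = sqrt(1+225) = 15.0333
cos(theta) = -14/(sqrt(2)*sqrt(226)) = -14/sqrt(452) = -0.658505
theta = arccos(-14/sqrt(452)) = 131.1859 degrees

a·b = -14, theta = 131.1859 deg


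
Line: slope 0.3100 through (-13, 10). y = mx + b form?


y - 10 = 0.3100(x + 13)
y = 0.3100x + 10 - 0.3100*(-13)
y = 0.3100x + 14.0300

y = 0.3100x + 14.0300


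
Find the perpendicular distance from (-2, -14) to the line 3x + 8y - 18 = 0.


|3*(-2) + 8*(-14) - 18| = |-136| = 136
sqrt(9 + 64) = sqrt(73) = 8.5440
d = 136/sqrt(73) = 15.9176

15.9176


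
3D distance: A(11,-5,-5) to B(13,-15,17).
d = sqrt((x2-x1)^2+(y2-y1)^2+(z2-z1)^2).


dx=2, dy=-10, dz=22
d = sqrt(4+100+484) = sqrt(588) = 24.2487

24.2487


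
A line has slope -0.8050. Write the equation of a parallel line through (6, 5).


Parallel lines have equal slopes.
m2 = -0.8050
b2 = 5 + 0.8050*6 = 9.8300

y = -0.8050x + 9.8300


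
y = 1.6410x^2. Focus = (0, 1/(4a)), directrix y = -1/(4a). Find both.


a = 1.6410
1/(4a) = 0.1523
Focus = (0, 0.1523)
Directrix: y = -0.1523

Focus = (0, 0.1523), Directrix: y = -0.1523


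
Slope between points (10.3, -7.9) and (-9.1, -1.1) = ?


dy = -1.1 + 7.9 = 6.8
dx = -9.1 - 10.3 = -19.4
m = 6.8/(-19.4) = -0.3505

m = -0.3505


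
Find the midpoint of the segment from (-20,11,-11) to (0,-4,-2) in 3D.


Mx = (-20+0)/2 = -10.0000
My = (11- 4)/2 = 3.5000
Mz = (-11- 2)/2 = -6.5000

M = (-10.0000, 3.5000, -6.5000)


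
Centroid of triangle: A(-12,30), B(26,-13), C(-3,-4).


Gx = (-12+26- 3)/3 = 11/3 = 3.6667
Gy = (30- 13- 4)/3 = 13/3 = 4.3333

G = (3.6667, 4.3333)


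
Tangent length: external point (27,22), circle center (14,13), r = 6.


d = sqrt((27-14)^2 + (22-13)^2) = sqrt(169+81) = 15.8114
L = sqrt(250.0000 - 36) = sqrt(214.0000) = 14.6287

14.6287


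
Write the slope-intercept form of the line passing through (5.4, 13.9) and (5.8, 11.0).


m = (-2.9)/(0.4) = -7.2500
b = y1 - m*x1 = 13.9 - (-2.9*5.4)/(0.4) = 13.9 + 39.1500 = 53.0500

y = -7.2500x + 53.0500


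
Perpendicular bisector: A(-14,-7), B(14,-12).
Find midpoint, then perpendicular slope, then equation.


Midpoint = (0, -9.5)
Slope of AB = dy/dx = -5/28 = -0.1786
Perp slope = -dx/dy = 28/5 = 5.6000
b = My - (perp slope)*Mx = -9.5 + (28*0)/(-5) = -9.5 + 0 = -9.5000

y = 5.6000x - 9.5000


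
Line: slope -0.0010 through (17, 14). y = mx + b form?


y - 14 = -0.0010(x - 17)
y = -0.0010x + 14 + 0.0010*17
y = -0.0010x + 14.0170

y = -0.0010x + 14.0170


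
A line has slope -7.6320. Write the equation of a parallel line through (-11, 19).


Parallel lines have equal slopes.
m2 = -7.6320
b2 = 19 + 7.6320*(-11) = -64.9520

y = -7.6320x - 64.9520


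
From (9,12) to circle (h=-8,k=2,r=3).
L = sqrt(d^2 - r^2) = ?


d = sqrt((9+ 8)^2 + (12-2)^2) = sqrt(289+100) = 19.7231
L = sqrt(389.0000 - 9) = sqrt(380.0000) = 19.4936

19.4936


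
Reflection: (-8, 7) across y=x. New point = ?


Reflection rule for y=x: (y, x)
(-8, 7) -> (7, -8)

(7, -8)


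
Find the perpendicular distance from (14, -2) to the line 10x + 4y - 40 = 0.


|10*14 + 4*(-2) - 40| = |92| = 92
sqrt(100 + 16) = sqrt(116) = 10.7703
d = 92/sqrt(116) = 8.5420

8.5420


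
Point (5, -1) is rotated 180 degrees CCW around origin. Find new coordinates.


cos(180) = -1, sin(180) = 0
x' = 5*(-1) + 1*0 = -5
y' = 5*0 - 1*(-1) = 1

(-5, 1)


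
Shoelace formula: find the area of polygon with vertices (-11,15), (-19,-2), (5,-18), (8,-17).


sum(xi*y_{i+1}) = -11*(-2) - 19*(-18) + 5*(-17) + 8*15 = 399
sum(yi*x_{i+1}) = 15*(-19) - 2*5 - 18*8 - 17*(-11) = -252
Area = |399 + 252|/2 = 651/2 = 325.5000

325.5000 sq units


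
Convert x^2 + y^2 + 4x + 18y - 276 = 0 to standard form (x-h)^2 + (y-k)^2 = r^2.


h = -D/2 = -4/2 = -2
k = -E/2 = -18/2 = -9
r^2 = h^2 + k^2 - F = 4 + 81 + 276 = 361
r = 19

Center (-2, -9), radius = 19


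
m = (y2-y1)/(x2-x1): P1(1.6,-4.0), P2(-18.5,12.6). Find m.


dy = 12.6 + 4.0 = 16.6
dx = -18.5 - 1.6 = -20.1
m = 16.6/(-20.1) = -0.8259

m = -0.8259


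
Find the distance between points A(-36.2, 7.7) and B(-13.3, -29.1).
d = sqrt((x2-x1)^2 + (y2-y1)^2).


dx = -13.3 + 36.2 = 22.9
dy = -29.1 - 7.7 = -36.8
d = sqrt(524.41 + 1354.24) = sqrt(1878.65) = 43.3434

43.3434


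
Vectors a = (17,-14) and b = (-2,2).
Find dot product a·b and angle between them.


a·b = 17*(-2) - 14*2 = -34 - 28 = -62
|a| = sqrt(289+196) = 22.0227
|b| = sqrt(4+4) = 2.8284
cos(theta) = -62/(sqrt(485)*sqrt(8)) = -62/sqrt(3880) = -0.995350
theta = arccos(-62/sqrt(3880)) = 174.4725 degrees

a·b = -62, theta = 174.4725 deg


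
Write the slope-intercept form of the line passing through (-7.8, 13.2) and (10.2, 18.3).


m = (5.1)/(18.0) = 0.2833
b = y1 - m*x1 = 13.2 - (5.1*(-7.8))/(18.0) = 13.2 + 2.2100 = 15.4100

y = 0.2833x + 15.4100


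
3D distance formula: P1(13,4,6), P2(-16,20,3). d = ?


dx=-29, dy=16, dz=-3
d = sqrt(841+256+9) = sqrt(1106) = 33.2566

33.2566


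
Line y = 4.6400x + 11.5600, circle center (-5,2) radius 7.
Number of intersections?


Substitute y = 4.6400x + 11.5600: (x+ 5)^2 + (4.6400x+11.5600-2)^2 = 49
Expand to Ax^2 + Bx + C = 0, where b-k = 9.56
A = 1+m^2 = 22.5296
B = 2(m(b-k) - h) = 2(4.6400*9.56 + 5) = 98.7168
C = h^2 + (b-k)^2 - r^2 = 25 + 91.3936 - 49 = 67.3936
disc = B^2-4AC = 9745.0066 - 6073.4034 = 3671.6032
disc > 0

2 intersection points


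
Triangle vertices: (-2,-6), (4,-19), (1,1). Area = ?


-2*(-19-1) = 40
4*(1+ 6) = 28
1*(-6+ 19) = 13
sum = 81
Area = |81|/2 = 40.5000

40.5000 sq units


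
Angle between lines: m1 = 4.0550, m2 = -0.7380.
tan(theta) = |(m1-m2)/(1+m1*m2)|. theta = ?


m1-m2 = 4.793
1+m1*m2 = -1.99259
tan(theta) = |4.793/(-1.99259)| = 2.405412
theta = arctan(|4.793/(-1.99259)|) = 67.4259 degrees (acute angle)

67.4259 degrees


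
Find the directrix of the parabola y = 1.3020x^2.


a = 1.3020
1/(4a) = 0.1920
directrix: y = -0.1920 = -0.1920

y = -0.1920


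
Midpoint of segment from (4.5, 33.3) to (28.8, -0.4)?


Mx = (4.5 + 28.8)/2 = 33.3/2 = 16.6500
My = (33.3 - 0.4)/2 = 32.9/2 = 16.4500

(16.6500, 16.4500)


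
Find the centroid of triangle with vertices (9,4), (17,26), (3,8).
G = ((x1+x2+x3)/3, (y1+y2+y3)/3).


Gx = (9+17+3)/3 = 29/3 = 9.6667
Gy = (4+26+8)/3 = 38/3 = 12.6667

G = (9.6667, 12.6667)


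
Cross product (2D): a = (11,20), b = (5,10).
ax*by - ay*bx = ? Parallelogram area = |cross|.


cross = 11*10 - 20*5 = 110 - 100 = 10
Parallelogram area = |10| = 10

cross = 10, parallelogram area = 10


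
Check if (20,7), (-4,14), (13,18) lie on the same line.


20*(14-18) - 4*(18-7) + 13*(7-14)
= -80 - 44 - 91 = -215

No, not collinear (determinant = -215)


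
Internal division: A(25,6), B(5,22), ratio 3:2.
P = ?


Px = (3*5 + 2*25)/5 = 65/5 = 13.0000
Py = (3*22 + 2*6)/5 = 78/5 = 15.6000

P = (13.0000, 15.6000)


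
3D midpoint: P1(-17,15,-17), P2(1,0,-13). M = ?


Mx = (-17+1)/2 = -8.0000
My = (15+0)/2 = 7.5000
Mz = (-17- 13)/2 = -15.0000

M = (-8.0000, 7.5000, -15.0000)


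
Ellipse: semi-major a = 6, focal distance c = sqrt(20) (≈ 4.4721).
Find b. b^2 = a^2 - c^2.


b^2 = 6^2 - (sqrt(20))^2 = 36 - 20 = 16
b = sqrt(16) = 4

b = 4


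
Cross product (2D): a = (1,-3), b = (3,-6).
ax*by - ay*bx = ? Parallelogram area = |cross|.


cross = 1*(-6) + 3*3 = -6 + 9 = 3
Parallelogram area = |3| = 3

cross = 3, parallelogram area = 3


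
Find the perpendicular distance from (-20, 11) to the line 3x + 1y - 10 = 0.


|3*(-20) + 1*11 - 10| = |-59| = 59
sqrt(9 + 1) = sqrt(10) = 3.1623
d = 59/sqrt(10) = 18.6574

18.6574


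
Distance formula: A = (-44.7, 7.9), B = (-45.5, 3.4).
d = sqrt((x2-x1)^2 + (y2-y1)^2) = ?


dx = -45.5 + 44.7 = -0.8
dy = 3.4 - 7.9 = -4.5
d = sqrt(0.64 + 20.25) = sqrt(20.89) = 4.5706

4.5706


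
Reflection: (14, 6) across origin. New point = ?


Reflection rule for origin: (-x, -y)
(14, 6) -> (-14, -6)

(-14, -6)


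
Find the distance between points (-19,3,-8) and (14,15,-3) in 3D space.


dx=33, dy=12, dz=5
d = sqrt(1089+144+25) = sqrt(1258) = 35.4683

35.4683


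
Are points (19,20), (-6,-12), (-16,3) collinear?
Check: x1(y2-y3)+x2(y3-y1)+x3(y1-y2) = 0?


19*(-12-3) - 6*(3-20) - 16*(20+ 12)
= -285 + 102 - 512 = -695

No, not collinear (determinant = -695)
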